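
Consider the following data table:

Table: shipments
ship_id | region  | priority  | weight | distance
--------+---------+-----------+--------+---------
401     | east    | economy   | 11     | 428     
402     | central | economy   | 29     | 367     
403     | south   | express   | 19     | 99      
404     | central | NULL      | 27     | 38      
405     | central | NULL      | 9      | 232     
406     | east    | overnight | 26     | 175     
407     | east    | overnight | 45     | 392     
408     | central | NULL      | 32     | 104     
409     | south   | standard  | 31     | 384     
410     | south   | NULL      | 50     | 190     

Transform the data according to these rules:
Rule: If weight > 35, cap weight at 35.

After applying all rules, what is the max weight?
35

Step 1: Original maximum weight = 50
Step 2: Apply cap at 35
Step 3: 2 records had weight > 35 and were capped
Step 4: Maximum after transformation = 35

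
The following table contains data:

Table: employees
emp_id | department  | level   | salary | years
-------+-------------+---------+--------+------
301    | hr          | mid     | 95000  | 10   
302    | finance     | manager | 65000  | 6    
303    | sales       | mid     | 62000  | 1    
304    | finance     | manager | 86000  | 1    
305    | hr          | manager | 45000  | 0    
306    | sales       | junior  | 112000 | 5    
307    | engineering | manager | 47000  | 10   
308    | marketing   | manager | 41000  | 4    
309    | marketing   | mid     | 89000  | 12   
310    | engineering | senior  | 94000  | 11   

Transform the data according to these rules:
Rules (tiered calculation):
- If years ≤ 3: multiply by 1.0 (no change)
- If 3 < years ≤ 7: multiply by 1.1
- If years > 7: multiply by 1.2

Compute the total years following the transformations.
70.1

Step 1: Tier 1 (years ≤ 3): 3 records, sum = 2 × 1.0 = 2.0
Step 2: Tier 2 (3 < years ≤ 7): 3 records, sum = 15 × 1.1 = 16.5
Step 3: Tier 3 (years > 7): 4 records, sum = 43 × 1.2 = 51.6
Step 4: Final sum = 2.0 + 16.5 + 51.6 = 70.1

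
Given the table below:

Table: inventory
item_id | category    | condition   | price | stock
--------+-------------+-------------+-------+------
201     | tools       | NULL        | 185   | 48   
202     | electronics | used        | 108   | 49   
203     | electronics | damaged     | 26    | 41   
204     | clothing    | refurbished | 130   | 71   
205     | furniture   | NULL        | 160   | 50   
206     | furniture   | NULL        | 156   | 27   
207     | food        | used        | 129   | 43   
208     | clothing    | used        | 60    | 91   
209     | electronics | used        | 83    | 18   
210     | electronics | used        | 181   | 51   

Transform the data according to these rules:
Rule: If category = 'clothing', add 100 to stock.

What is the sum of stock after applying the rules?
689

Step 1: Count records where category = 'clothing': 2
Step 2: Total bonus added: 2 × 100 = 200
Step 3: Original sum of stock: 489
Step 4: Final sum = 489 + 200 = 689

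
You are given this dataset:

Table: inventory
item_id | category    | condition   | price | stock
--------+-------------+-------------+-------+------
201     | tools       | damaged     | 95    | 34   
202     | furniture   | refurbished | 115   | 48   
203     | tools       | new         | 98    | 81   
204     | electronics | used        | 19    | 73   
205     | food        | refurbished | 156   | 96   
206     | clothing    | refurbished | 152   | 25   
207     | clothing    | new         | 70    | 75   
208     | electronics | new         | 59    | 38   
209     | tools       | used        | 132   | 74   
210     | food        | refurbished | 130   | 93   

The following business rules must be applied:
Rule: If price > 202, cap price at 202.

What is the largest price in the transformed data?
156

Step 1: Original maximum price = 156
Step 2: Check cap of 202 against maximum
Step 3: No records exceed the cap (max 156 <= cap 202), so no capping applies
Step 4: Maximum after transformation = 156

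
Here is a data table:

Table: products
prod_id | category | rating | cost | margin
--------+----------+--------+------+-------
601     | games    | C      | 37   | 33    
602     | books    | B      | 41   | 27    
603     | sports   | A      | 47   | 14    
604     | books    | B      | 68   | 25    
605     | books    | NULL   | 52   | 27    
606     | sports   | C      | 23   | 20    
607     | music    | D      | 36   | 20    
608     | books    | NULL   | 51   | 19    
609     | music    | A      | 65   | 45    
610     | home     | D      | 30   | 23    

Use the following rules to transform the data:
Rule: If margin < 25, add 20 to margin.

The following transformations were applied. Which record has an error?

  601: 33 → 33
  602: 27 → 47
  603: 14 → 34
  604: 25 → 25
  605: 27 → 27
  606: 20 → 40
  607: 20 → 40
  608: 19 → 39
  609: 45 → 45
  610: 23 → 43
Record 602 has an error. The correct transformed value should be 27, not 47.

Step 1: Check each record against the rule
Step 2: Record 602 has margin = 27
Step 3: Since 27 >= 25, the bonus should not have been applied
Step 4: Correct value = 27, but claimed value = 47
Conclusion: Record 602 has the error.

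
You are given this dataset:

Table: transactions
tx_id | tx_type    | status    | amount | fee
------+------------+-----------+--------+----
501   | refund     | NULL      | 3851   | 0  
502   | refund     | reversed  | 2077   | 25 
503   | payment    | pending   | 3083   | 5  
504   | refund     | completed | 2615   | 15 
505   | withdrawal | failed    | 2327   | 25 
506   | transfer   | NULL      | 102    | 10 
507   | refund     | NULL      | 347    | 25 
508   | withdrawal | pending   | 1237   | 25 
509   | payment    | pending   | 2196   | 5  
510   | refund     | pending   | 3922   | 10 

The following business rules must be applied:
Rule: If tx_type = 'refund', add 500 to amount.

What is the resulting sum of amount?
24257

Step 1: Count records where tx_type = 'refund': 5
Step 2: Total bonus added: 5 × 500 = 2500
Step 3: Original sum of amount: 21757
Step 4: Final sum = 21757 + 2500 = 24257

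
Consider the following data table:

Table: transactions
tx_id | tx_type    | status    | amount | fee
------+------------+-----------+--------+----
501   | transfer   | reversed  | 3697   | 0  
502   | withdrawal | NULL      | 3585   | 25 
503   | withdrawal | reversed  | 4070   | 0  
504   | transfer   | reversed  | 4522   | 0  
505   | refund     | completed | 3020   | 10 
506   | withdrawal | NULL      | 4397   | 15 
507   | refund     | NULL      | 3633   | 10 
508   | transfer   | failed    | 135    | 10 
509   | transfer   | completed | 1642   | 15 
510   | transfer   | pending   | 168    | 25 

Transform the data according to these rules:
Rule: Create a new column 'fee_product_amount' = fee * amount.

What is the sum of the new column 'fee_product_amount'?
252290

Step 1: For each record, compute fee * amount
Example calculations:
  0 * 3697 = 0
  25 * 3585 = 89625
  0 * 4070 = 0
  ...
Step 2: Sum all derived values
Step 3: Total = 252290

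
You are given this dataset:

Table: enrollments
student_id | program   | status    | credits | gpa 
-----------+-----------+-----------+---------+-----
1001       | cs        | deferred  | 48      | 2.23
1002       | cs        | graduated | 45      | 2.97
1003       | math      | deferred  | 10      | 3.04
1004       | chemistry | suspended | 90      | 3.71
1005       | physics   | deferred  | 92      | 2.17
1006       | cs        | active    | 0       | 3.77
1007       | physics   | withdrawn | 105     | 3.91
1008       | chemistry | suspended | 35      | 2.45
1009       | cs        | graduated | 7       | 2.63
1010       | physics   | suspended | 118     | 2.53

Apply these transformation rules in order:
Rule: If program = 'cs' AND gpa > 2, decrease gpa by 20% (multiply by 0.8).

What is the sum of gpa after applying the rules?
27.09

Step 1: Find records where program = 'cs' AND gpa > 2
Step 2: 4 records match, summing to 11.6
Step 3: After multiplier: 11.6 × 0.8 = 9.28
Step 4: Unaffected records sum: 17.81
Step 5: Final sum = 9.28 + 17.81 = 27.09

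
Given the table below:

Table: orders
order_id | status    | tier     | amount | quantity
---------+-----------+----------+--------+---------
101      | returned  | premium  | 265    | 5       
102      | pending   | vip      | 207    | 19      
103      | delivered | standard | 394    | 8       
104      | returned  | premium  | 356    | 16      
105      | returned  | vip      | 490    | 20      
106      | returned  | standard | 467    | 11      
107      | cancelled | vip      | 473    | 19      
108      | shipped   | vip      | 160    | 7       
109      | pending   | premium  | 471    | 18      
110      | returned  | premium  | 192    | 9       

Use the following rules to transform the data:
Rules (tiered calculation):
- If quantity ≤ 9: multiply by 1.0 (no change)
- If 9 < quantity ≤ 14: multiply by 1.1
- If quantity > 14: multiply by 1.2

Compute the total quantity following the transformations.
151.5

Step 1: Tier 1 (quantity ≤ 9): 4 records, sum = 29 × 1.0 = 29.0
Step 2: Tier 2 (9 < quantity ≤ 14): 1 records, sum = 11 × 1.1 = 12.1
Step 3: Tier 3 (quantity > 14): 5 records, sum = 92 × 1.2 = 110.4
Step 4: Final sum = 29.0 + 12.1 + 110.4 = 151.5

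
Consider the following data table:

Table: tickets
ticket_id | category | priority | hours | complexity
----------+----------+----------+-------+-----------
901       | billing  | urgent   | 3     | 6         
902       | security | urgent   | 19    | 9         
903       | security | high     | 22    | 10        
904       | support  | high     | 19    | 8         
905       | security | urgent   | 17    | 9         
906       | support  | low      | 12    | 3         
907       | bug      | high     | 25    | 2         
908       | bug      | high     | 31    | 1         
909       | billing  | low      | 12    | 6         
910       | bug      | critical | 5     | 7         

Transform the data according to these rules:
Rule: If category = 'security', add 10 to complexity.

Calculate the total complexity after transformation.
91

Step 1: Count records where category = 'security': 3
Step 2: Total bonus added: 3 × 10 = 30
Step 3: Original sum of complexity: 61
Step 4: Final sum = 61 + 30 = 91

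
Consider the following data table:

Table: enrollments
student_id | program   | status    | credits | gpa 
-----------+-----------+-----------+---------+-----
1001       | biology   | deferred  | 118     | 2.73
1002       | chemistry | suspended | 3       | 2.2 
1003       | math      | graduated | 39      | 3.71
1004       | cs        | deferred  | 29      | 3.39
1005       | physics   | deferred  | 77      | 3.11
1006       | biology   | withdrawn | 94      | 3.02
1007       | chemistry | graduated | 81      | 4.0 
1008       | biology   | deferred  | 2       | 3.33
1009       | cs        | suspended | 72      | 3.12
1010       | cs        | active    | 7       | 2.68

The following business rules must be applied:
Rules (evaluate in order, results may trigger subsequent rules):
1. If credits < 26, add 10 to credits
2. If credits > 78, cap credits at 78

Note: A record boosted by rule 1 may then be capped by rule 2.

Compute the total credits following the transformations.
493

Step 1: Apply rule 1 to records with credits < 26
  - 3 records get bonus of 10
  - Of these, 0 records then exceed 78 and get capped
Step 2: Apply rule 2 to records with credits > 78
  - 3 records (original) are capped
Step 3: Calculate final sum = 493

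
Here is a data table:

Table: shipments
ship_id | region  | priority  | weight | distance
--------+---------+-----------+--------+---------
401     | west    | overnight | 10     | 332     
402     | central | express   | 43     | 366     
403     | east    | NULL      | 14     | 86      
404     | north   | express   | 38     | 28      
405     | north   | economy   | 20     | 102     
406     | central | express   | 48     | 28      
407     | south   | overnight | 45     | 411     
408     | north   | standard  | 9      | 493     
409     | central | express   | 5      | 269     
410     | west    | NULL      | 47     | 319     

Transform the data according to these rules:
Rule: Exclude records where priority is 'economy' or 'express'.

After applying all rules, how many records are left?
5

Step 1: Count records to exclude
  - 1 (economy) + 4 (express) = 5 records
Step 2: Total records: 10
Step 3: Remaining = 10 - 5 = 5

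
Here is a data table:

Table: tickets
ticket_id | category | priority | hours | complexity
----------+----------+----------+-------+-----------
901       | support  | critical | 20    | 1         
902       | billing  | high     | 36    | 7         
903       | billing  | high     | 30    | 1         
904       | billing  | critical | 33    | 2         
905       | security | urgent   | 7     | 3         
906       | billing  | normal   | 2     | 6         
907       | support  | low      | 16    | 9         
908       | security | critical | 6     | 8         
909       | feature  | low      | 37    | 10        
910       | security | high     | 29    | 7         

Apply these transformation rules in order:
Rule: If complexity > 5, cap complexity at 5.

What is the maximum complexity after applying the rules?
5

Step 1: Original maximum complexity = 10
Step 2: Apply cap at 5
Step 3: 6 records had complexity > 5 and were capped
Step 4: Maximum after transformation = 5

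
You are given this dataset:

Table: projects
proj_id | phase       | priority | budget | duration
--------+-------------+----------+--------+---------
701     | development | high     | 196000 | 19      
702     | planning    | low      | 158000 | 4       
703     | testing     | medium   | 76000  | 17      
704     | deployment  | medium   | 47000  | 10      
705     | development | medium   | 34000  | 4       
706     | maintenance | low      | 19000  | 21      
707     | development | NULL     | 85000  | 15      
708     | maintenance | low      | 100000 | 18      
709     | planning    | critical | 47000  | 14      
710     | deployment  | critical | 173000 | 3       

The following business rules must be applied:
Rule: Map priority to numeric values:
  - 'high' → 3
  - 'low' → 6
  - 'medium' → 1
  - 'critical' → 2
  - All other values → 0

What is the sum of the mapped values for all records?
28

Step 1: Apply mapping to each record
Step 2: Count by status:
  'high': 1 records × 3 = 3
  'low': 3 records × 6 = 18
  'medium': 3 records × 1 = 3
  'critical': 2 records × 2 = 4
Step 3: Sum all mapped values = 28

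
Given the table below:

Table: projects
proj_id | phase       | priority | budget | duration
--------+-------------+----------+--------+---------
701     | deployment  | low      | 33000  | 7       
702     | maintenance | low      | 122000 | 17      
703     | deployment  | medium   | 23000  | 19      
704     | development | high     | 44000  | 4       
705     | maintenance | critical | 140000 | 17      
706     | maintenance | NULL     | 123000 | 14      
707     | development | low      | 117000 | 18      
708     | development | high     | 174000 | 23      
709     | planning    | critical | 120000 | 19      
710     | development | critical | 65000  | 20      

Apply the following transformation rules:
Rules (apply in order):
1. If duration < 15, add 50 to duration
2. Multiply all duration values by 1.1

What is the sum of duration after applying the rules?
338.8

Step 1: Apply Rule 1 - Add 50 to records with duration < 15
  - 3 records affected: 25 + (3 × 50) = 175
  - Unaffected records: 133
  - Sum after Rule 1: 308
Step 2: Apply Rule 2 - Multiply all by 1.1
  - 308 × 1.1 = 338.8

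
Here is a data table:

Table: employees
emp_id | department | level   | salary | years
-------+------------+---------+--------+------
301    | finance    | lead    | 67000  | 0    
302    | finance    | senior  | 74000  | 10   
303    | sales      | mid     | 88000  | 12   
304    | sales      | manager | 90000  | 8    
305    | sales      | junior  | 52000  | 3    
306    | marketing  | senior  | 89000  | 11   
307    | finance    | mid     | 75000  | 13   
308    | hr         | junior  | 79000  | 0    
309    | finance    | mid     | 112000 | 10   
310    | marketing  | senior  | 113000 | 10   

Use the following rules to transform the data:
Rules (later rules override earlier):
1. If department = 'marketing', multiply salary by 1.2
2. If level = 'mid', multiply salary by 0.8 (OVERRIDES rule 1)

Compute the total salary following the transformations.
824400.0

Step 1: Rule 2 takes priority for records with level = 'mid'
  - 3 records: 275000 × 0.8 = 220000.0
Step 2: Rule 1 applies to remaining records with department = 'marketing'
  - 2 records: 202000 × 1.2 = 242400.0
Step 3: Other records unchanged: 362000
Step 4: Final sum = 220000.0 + 242400.0 + 362000 = 824400.0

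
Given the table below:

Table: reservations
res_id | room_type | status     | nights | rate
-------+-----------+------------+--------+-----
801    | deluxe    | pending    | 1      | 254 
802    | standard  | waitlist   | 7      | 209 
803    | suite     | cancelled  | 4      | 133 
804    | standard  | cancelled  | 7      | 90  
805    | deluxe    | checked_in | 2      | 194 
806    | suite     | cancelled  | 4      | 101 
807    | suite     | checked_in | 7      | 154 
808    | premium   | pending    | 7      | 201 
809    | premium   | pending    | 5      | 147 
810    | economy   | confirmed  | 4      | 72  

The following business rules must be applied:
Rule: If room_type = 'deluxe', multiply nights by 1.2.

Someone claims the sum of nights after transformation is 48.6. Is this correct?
Yes, the result is correct.

Step 1: Calculate the correct sum after transformation
Step 2: Apply multiplier 1.2 to records where room_type = 'deluxe'
Step 3: Correct result = 48.6
Step 4: Claimed result = 48.6
Step 5: 48.6 = 48.6 ✓
Conclusion: The claimed result is correct.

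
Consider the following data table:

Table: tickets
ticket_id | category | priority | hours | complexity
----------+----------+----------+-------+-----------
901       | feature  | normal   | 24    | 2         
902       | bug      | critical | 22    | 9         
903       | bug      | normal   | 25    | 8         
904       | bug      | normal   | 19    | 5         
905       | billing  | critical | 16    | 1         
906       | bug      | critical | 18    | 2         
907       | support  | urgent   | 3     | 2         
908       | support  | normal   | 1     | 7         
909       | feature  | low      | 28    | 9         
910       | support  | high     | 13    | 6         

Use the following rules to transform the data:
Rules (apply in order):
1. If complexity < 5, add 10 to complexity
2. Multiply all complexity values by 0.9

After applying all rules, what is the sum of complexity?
81.9

Step 1: Apply Rule 1 - Add 10 to records with complexity < 5
  - 4 records affected: 7 + (4 × 10) = 47
  - Unaffected records: 44
  - Sum after Rule 1: 91
Step 2: Apply Rule 2 - Multiply all by 0.9
  - 91 × 0.9 = 81.9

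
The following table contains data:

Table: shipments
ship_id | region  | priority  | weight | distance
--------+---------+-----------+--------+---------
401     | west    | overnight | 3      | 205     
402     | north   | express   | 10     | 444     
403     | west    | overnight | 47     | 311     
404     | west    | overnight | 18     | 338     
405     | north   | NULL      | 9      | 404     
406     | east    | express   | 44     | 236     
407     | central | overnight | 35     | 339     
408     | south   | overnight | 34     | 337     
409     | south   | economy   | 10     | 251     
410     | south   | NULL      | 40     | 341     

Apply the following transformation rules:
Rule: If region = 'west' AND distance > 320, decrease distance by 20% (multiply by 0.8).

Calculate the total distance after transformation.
3138.4

Step 1: Find records where region = 'west' AND distance > 320
Step 2: 1 records match, summing to 338
Step 3: After multiplier: 338 × 0.8 = 270.4
Step 4: Unaffected records sum: 2868
Step 5: Final sum = 270.4 + 2868 = 3138.4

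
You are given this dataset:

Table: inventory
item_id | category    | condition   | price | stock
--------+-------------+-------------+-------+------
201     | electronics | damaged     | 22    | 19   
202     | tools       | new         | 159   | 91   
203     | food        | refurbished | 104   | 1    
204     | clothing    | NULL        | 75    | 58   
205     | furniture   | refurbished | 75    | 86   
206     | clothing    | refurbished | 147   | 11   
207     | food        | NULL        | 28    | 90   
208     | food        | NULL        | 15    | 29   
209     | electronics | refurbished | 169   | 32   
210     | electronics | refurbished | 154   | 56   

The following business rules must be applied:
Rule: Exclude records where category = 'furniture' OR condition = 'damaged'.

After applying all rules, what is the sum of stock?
368

Step 1: Find records where category = 'furniture' OR condition = 'damaged'
Step 2: 2 records match, summing to 105
Step 3: Original sum: 473
Step 4: Remaining sum = 473 - 105 = 368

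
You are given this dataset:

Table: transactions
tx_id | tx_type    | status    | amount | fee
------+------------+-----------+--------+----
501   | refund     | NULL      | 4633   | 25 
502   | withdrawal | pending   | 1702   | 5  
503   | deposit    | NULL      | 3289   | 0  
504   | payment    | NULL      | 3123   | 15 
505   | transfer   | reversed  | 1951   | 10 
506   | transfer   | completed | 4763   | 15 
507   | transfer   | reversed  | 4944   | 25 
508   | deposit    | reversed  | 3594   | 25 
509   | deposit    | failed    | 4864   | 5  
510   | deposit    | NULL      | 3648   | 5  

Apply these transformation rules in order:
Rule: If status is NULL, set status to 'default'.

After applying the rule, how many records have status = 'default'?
4

Step 1: Count records where status IS NULL
Step 2: Found 4 records with NULL status
Step 3: These records will have status set to 'default'
Step 4: Records already having status = 'default': 0
Step 5: Answer: 4 + 0 = 4 records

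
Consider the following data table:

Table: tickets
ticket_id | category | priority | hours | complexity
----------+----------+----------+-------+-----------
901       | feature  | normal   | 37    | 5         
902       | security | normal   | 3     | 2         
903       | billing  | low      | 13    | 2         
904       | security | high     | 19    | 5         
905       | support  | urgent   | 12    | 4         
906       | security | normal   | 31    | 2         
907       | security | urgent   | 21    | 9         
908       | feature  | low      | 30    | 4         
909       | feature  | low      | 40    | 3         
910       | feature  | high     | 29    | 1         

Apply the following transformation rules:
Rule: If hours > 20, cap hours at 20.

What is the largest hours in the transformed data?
20

Step 1: Original maximum hours = 40
Step 2: Apply cap at 20
Step 3: 6 records had hours > 20 and were capped
Step 4: Maximum after transformation = 20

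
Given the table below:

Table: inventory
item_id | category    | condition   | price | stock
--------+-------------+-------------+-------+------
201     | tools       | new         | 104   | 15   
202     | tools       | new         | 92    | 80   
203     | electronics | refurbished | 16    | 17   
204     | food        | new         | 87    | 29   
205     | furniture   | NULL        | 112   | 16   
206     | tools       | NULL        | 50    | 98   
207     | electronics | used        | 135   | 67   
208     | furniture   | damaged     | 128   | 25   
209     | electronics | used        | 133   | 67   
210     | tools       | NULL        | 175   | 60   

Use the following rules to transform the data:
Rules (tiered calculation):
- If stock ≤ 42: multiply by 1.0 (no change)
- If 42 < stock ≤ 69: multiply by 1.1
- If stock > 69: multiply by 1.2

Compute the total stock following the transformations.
529.0

Step 1: Tier 1 (stock ≤ 42): 5 records, sum = 102 × 1.0 = 102.0
Step 2: Tier 2 (42 < stock ≤ 69): 3 records, sum = 194 × 1.1 = 213.4
Step 3: Tier 3 (stock > 69): 2 records, sum = 178 × 1.2 = 213.6
Step 4: Final sum = 102.0 + 213.4 + 213.6 = 529.0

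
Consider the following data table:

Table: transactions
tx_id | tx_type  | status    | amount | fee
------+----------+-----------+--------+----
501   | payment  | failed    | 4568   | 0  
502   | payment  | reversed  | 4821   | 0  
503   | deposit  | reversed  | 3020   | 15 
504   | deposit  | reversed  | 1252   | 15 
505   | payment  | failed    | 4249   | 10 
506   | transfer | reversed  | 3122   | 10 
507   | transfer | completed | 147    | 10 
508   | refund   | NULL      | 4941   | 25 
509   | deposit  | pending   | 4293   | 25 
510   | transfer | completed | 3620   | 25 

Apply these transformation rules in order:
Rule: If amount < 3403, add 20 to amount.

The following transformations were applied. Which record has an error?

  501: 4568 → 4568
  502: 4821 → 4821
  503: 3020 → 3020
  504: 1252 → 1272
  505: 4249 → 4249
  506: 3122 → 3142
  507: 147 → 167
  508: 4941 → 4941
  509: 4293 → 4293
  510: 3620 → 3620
Record 503 has an error. The correct transformed value should be 3040, not 3020.

Step 1: Check each record against the rule
Step 2: Record 503 has amount = 3020
Step 3: Since 3020 < 3403, the bonus should have been applied
Step 4: Correct value = 3040, but claimed value = 3020
Conclusion: Record 503 has the error.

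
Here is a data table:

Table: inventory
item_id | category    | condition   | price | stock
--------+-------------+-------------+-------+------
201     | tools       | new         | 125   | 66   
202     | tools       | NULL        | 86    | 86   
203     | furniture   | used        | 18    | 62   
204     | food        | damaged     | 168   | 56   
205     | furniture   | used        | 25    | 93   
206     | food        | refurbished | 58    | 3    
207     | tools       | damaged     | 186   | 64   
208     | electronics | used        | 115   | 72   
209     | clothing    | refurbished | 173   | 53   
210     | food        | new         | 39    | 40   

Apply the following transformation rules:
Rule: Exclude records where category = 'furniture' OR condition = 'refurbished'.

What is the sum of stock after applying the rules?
384

Step 1: Find records where category = 'furniture' OR condition = 'refurbished'
Step 2: 4 records match, summing to 211
Step 3: Original sum: 595
Step 4: Remaining sum = 595 - 211 = 384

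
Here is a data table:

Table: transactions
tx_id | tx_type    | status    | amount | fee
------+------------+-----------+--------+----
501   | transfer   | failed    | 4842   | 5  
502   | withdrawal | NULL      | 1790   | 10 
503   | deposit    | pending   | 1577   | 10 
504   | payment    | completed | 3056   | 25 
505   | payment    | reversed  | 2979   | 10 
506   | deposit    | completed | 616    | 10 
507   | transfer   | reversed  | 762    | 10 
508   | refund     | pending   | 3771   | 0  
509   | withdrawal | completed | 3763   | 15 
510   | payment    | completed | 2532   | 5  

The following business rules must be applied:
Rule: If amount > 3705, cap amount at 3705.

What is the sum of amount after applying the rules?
24427

Step 1: 3 records have amount > 3705
Step 2: These records originally summed to 12376
Step 3: After capping: 3 × 3705 = 11115
Step 4: Unaffected records sum: 13312
Step 5: Final sum = 11115 + 13312 = 24427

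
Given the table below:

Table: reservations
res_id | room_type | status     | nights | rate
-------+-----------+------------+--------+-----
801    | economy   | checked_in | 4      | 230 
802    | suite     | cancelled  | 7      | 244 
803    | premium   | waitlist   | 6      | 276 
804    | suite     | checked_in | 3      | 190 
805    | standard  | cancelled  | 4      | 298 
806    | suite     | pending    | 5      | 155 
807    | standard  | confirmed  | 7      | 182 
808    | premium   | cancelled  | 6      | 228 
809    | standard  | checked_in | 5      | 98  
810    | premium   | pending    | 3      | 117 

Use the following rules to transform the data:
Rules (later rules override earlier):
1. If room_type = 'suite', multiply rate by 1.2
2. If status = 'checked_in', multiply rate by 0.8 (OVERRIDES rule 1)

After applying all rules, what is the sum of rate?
1994.2

Step 1: Rule 2 takes priority for records with status = 'checked_in'
  - 3 records: 518 × 0.8 = 414.4
Step 2: Rule 1 applies to remaining records with room_type = 'suite'
  - 2 records: 399 × 1.2 = 478.8
Step 3: Other records unchanged: 1101
Step 4: Final sum = 414.4 + 478.8 + 1101 = 1994.2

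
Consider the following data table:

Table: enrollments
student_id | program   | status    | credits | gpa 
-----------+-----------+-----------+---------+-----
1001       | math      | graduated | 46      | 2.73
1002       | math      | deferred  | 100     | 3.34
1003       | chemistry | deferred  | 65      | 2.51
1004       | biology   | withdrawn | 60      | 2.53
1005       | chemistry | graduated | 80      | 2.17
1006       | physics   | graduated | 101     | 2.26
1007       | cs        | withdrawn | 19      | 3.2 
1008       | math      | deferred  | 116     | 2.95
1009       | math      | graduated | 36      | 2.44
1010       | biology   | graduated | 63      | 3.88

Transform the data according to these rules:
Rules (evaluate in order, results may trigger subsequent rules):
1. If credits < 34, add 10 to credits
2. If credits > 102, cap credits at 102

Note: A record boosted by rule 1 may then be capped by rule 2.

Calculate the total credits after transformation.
682

Step 1: Apply rule 1 to records with credits < 34
  - 1 records get bonus of 10
  - Of these, 0 records then exceed 102 and get capped
Step 2: Apply rule 2 to records with credits > 102
  - 1 records (original) are capped
Step 3: Calculate final sum = 682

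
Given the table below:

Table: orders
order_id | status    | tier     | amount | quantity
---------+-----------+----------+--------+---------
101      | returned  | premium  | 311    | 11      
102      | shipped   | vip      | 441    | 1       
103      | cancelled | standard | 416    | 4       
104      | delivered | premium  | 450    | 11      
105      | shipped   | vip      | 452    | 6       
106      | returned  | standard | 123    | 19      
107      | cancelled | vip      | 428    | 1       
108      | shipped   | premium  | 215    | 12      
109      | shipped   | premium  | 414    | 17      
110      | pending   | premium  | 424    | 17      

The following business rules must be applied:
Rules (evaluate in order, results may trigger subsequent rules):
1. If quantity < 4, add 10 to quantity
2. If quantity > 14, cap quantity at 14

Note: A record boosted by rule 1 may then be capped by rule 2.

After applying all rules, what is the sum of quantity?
108

Step 1: Apply rule 1 to records with quantity < 4
  - 2 records get bonus of 10
  - Of these, 0 records then exceed 14 and get capped
Step 2: Apply rule 2 to records with quantity > 14
  - 3 records (original) are capped
Step 3: Calculate final sum = 108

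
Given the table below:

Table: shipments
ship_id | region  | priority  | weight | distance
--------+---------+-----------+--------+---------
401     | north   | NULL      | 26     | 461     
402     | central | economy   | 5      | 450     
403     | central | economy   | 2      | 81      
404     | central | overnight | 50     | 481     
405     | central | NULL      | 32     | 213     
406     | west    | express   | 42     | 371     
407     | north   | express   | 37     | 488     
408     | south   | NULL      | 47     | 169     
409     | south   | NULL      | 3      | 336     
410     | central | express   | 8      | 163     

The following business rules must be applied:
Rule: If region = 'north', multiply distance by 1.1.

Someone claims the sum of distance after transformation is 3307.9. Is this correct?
Yes, the result is correct.

Step 1: Calculate the correct sum after transformation
Step 2: Apply multiplier 1.1 to records where region = 'north'
Step 3: Correct result = 3307.9
Step 4: Claimed result = 3307.9
Step 5: 3307.9 = 3307.9 ✓
Conclusion: The claimed result is correct.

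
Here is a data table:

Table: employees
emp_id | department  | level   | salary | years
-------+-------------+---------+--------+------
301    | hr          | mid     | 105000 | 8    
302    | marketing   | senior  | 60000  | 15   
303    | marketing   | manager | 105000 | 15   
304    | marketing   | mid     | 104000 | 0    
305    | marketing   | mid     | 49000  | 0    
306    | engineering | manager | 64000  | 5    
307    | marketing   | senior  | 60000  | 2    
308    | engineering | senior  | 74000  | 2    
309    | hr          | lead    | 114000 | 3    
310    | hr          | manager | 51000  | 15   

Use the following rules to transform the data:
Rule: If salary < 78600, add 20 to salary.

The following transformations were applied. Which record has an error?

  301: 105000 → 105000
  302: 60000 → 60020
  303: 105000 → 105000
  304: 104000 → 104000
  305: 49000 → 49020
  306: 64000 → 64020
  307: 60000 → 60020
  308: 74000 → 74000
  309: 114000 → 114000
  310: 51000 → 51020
Record 308 has an error. The correct transformed value should be 74020, not 74000.

Step 1: Check each record against the rule
Step 2: Record 308 has salary = 74000
Step 3: Since 74000 < 78600, the bonus should have been applied
Step 4: Correct value = 74020, but claimed value = 74000
Conclusion: Record 308 has the error.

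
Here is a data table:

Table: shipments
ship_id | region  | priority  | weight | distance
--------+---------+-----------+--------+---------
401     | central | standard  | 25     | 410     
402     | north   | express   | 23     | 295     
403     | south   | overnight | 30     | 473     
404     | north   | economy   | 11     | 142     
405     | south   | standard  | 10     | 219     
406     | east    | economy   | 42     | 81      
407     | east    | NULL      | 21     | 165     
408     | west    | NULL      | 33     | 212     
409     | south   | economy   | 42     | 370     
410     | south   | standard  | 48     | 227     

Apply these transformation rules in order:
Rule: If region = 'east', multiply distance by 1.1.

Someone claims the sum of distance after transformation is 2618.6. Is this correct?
Yes, the result is correct.

Step 1: Calculate the correct sum after transformation
Step 2: Apply multiplier 1.1 to records where region = 'east'
Step 3: Correct result = 2618.6
Step 4: Claimed result = 2618.6
Step 5: 2618.6 = 2618.6 ✓
Conclusion: The claimed result is correct.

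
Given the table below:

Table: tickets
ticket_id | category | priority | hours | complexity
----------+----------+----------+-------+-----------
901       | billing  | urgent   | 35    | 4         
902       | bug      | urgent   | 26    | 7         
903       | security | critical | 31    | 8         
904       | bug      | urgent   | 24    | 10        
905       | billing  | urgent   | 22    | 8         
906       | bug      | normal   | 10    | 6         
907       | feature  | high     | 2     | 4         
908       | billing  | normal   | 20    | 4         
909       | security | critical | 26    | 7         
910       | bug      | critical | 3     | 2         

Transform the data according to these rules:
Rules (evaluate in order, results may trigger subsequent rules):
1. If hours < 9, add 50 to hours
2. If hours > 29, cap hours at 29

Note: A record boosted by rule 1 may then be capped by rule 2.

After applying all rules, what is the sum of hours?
244

Step 1: Apply rule 1 to records with hours < 9
  - 2 records get bonus of 50
  - Of these, 2 records then exceed 29 and get capped
Step 2: Apply rule 2 to records with hours > 29
  - 2 records (original) are capped
Step 3: Calculate final sum = 244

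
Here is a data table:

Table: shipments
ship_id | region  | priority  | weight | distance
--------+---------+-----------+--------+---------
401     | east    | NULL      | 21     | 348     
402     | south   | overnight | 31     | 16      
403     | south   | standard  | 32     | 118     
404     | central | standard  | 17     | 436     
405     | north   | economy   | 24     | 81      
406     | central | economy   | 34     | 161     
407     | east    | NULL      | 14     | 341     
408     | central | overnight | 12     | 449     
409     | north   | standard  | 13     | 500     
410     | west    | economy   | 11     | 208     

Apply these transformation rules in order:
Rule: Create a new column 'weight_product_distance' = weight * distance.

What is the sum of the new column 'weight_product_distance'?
45360

Step 1: For each record, compute weight * distance
Example calculations:
  21 * 348 = 7308
  31 * 16 = 496
  32 * 118 = 3776
  ...
Step 2: Sum all derived values
Step 3: Total = 45360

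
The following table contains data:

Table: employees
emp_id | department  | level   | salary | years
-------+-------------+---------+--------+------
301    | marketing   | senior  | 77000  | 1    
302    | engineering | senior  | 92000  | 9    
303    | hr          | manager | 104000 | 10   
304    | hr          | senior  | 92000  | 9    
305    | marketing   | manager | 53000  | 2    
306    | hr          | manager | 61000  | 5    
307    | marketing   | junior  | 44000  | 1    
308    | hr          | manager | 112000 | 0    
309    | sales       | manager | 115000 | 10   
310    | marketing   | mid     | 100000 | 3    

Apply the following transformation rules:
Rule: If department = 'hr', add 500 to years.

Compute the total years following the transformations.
2050

Step 1: Count records where department = 'hr': 4
Step 2: Total bonus added: 4 × 500 = 2000
Step 3: Original sum of years: 50
Step 4: Final sum = 50 + 2000 = 2050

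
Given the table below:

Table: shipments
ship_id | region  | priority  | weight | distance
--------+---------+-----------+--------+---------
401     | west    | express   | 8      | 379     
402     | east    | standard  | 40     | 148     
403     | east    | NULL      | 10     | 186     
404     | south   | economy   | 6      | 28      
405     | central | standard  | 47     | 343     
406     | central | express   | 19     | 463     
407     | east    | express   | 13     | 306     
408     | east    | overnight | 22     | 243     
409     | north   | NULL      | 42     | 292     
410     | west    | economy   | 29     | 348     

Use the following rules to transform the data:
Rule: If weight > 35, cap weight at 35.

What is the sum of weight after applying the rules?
212

Step 1: 3 records have weight > 35
Step 2: These records originally summed to 129
Step 3: After capping: 3 × 35 = 105
Step 4: Unaffected records sum: 107
Step 5: Final sum = 105 + 107 = 212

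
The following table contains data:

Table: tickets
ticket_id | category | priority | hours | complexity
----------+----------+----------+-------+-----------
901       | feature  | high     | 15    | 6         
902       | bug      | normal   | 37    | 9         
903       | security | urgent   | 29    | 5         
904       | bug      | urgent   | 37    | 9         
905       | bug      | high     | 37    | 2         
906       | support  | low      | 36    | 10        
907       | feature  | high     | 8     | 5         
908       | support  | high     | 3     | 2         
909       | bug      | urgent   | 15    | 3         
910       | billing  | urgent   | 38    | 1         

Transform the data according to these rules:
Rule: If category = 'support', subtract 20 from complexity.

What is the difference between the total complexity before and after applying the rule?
40

Step 1: Original sum of complexity = 52
Step 2: 2 records have category = 'support'
Step 3: Each affected record changes by -20
Step 4: Total change = 2 × -20 = -40
Step 5: New sum = 52 + -40 = 12
Step 6: Difference = |12 - 52| = 40
        (Sum decreased by 40)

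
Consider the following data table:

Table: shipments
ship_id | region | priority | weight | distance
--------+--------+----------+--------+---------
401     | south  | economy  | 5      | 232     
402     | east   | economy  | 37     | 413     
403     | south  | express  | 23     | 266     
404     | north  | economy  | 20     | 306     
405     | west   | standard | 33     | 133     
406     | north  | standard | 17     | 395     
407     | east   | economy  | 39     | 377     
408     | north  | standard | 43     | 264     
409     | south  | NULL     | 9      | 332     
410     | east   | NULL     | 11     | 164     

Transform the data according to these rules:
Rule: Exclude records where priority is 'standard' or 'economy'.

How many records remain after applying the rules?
3

Step 1: Count records to exclude
  - 3 (standard) + 4 (economy) = 7 records
Step 2: Total records: 10
Step 3: Remaining = 10 - 7 = 3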